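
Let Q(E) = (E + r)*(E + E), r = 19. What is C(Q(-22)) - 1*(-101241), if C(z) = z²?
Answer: 118665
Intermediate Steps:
Q(E) = 2*E*(19 + E) (Q(E) = (E + 19)*(E + E) = (19 + E)*(2*E) = 2*E*(19 + E))
C(Q(-22)) - 1*(-101241) = (2*(-22)*(19 - 22))² - 1*(-101241) = (2*(-22)*(-3))² + 101241 = 132² + 101241 = 17424 + 101241 = 118665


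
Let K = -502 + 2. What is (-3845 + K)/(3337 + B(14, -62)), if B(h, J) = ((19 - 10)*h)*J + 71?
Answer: 4345/4404 ≈ 0.98660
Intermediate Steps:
B(h, J) = 71 + 9*J*h (B(h, J) = (9*h)*J + 71 = 9*J*h + 71 = 71 + 9*J*h)
K = -500
(-3845 + K)/(3337 + B(14, -62)) = (-3845 - 500)/(3337 + (71 + 9*(-62)*14)) = -4345/(3337 + (71 - 7812)) = -4345/(3337 - 7741) = -4345/(-4404) = -4345*(-1/4404) = 4345/4404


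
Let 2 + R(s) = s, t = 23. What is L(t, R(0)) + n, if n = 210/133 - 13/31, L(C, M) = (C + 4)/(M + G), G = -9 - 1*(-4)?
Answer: -11122/4123 ≈ -2.6976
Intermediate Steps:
R(s) = -2 + s
G = -5 (G = -9 + 4 = -5)
L(C, M) = (4 + C)/(-5 + M) (L(C, M) = (C + 4)/(M - 5) = (4 + C)/(-5 + M))
n = 683/589 (n = 210*(1/133) - 13*1/31 = 30/19 - 13/31 = 683/589 ≈ 1.1596)
L(t, R(0)) + n = (4 + 23)/(-5 + (-2 + 0)) + 683/589 = 27/(-5 - 2) + 683/589 = 27/(-7) + 683/589 = -⅐*27 + 683/589 = -27/7 + 683/589 = -11122/4123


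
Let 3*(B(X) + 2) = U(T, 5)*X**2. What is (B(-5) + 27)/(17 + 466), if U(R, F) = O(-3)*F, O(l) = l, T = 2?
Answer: -100/483 ≈ -0.20704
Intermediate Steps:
U(R, F) = -3*F
B(X) = -2 - 5*X**2 (B(X) = -2 + ((-3*5)*X**2)/3 = -2 + (-15*X**2)/3 = -2 - 5*X**2)
(B(-5) + 27)/(17 + 466) = ((-2 - 5*(-5)**2) + 27)/(17 + 466) = ((-2 - 5*25) + 27)/483 = ((-2 - 125) + 27)*(1/483) = (-127 + 27)*(1/483) = -100*1/483 = -100/483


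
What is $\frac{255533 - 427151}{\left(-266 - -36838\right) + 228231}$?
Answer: $- \frac{171618}{264803} \approx -0.6481$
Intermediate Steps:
$\frac{255533 - 427151}{\left(-266 - -36838\right) + 228231} = - \frac{171618}{\left(-266 + 36838\right) + 228231} = - \frac{171618}{36572 + 228231} = - \frac{171618}{264803}$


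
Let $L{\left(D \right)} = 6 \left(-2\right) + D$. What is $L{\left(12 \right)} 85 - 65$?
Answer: $-65$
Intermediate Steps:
$L{\left(D \right)} = -12 + D$
$L{\left(12 \right)} 85 - 65 = \left(-12 + 12\right) 85 - 65 = 0 \cdot 85 - 65 = 0 - 65 = -65$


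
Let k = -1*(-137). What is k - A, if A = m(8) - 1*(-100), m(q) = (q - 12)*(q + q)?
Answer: 101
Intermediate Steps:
m(q) = 2*q*(-12 + q) (m(q) = (-12 + q)*(2*q) = 2*q*(-12 + q))
A = 36 (A = 2*8*(-12 + 8) - 1*(-100) = 2*8*(-4) + 100 = -64 + 100 = 36)
k = 137
k - A = 137 - 1*36 = 137 - 36 = 101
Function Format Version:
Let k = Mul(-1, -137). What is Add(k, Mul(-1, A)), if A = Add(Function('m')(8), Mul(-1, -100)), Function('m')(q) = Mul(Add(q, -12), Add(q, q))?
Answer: 101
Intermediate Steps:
Function('m')(q) = Mul(2, q, Add(-12, q)) (Function('m')(q) = Mul(Add(-12, q), Mul(2, q)) = Mul(2, q, Add(-12, q)))
A = 36 (A = Add(Mul(2, 8, Add(-12, 8)), Mul(-1, -100)) = Add(Mul(2, 8, -4), 100) = Add(-64, 100) = 36)
k = 137
Add(k, Mul(-1, A)) = Add(137, Mul(-1, 36)) = Add(137, -36) = 101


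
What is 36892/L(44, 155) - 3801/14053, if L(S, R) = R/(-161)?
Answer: -83469956591/2178215 ≈ -38320.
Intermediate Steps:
L(S, R) = -R/161 (L(S, R) = R*(-1/161) = -R/161)
36892/L(44, 155) - 3801/14053 = 36892/((-1/161*155)) - 3801/14053 = 36892/(-155/161) - 3801*1/14053 = 36892*(-161/155) - 3801/14053 = -5939612/155 - 3801/14053 = -83469956591/2178215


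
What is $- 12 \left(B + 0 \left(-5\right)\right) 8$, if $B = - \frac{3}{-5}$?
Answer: $- \frac{288}{5} \approx -57.6$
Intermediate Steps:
$B = \frac{3}{5}$ ($B = \left(-3\right) \left(- \frac{1}{5}\right) = \frac{3}{5} \approx 0.6$)
$- 12 \left(B + 0 \left(-5\right)\right) 8 = - 12 \left(\frac{3}{5} + 0 \left(-5\right)\right) 8 = - 12 \left(\frac{3}{5} + 0\right) 8 = \left(-12\right) \frac{3}{5} \cdot 8 = \left(- \frac{36}{5}\right) 8 = - \frac{288}{5}$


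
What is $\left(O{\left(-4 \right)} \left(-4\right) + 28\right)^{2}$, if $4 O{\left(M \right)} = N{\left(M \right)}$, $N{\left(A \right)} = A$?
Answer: $1024$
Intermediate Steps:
$O{\left(M \right)} = \frac{M}{4}$
$\left(O{\left(-4 \right)} \left(-4\right) + 28\right)^{2} = \left(\frac{1}{4} \left(-4\right) \left(-4\right) + 28\right)^{2} = \left(\left(-1\right) \left(-4\right) + 28\right)^{2} = \left(4 + 28\right)^{2} = 32^{2} = 1024$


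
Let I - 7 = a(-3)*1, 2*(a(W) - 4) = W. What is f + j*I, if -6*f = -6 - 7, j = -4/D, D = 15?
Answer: -11/30 ≈ -0.36667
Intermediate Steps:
a(W) = 4 + W/2
j = -4/15 ≈ -0.26667
f = 13/6 (f = -(-6 - 7)/6 = -⅙*(-13) = 13/6 ≈ 2.1667)
I = 19/2 (I = 7 + (4 + (½)*(-3))*1 = 7 + (4 - 3/2)*1 = 7 + (5/2)*1 = 7 + 5/2 = 19/2 ≈ 9.5000)
f + j*I = 13/6 - 4/15*19/2 = 13/6 - 38/15 = -11/30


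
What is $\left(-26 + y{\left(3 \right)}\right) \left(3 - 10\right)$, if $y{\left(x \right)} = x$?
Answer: $161$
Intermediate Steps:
$\left(-26 + y{\left(3 \right)}\right) \left(3 - 10\right) = \left(-26 + 3\right) \left(3 - 10\right) = \left(-23\right) \left(-7\right) = 161$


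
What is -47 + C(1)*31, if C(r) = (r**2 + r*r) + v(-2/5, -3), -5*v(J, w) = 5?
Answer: -16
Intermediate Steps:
v(J, w) = -1 (v(J, w) = -1/5*5 = -1)
C(r) = -1 + 2*r**2 (C(r) = (r**2 + r*r) - 1 = (r**2 + r**2) - 1 = 2*r**2 - 1 = -1 + 2*r**2)
-47 + C(1)*31 = -47 + (-1 + 2*1**2)*31 = -47 + (-1 + 2*1)*31 = -47 + (-1 + 2)*31 = -47 + 1*31 = -47 + 31 = -16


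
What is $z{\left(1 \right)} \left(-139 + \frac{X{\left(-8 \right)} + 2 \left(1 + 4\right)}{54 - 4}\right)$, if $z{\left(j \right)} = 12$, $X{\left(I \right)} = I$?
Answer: $- \frac{41688}{25} \approx -1667.5$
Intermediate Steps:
$z{\left(1 \right)} \left(-139 + \frac{X{\left(-8 \right)} + 2 \left(1 + 4\right)}{54 - 4}\right) = 12 \left(-139 + \frac{-8 + 2 \left(1 + 4\right)}{54 - 4}\right) = 12 \left(-139 + \frac{-8 + 2 \cdot 5}{50}\right) = 12 \left(-139 + \left(-8 + 10\right) \frac{1}{50}\right) = 12 \left(-139 + 2 \cdot \frac{1}{50}\right) = 12 \left(-139 + \frac{1}{25}\right) = 12 \left(- \frac{3474}{25}\right) = - \frac{41688}{25}$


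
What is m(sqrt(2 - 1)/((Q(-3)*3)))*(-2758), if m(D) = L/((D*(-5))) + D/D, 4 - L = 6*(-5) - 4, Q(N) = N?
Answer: -957026/5 ≈ -1.9141e+5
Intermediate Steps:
L = 38 (L = 4 - (6*(-5) - 4) = 4 - (-30 - 4) = 4 - 1*(-34) = 4 + 34 = 38)
m(D) = 1 - 38/(5*D) (m(D) = 38/((D*(-5))) + D/D = 38/((-5*D)) + 1 = 38*(-1/(5*D)) + 1 = -38/(5*D) + 1 = 1 - 38/(5*D))
m(sqrt(2 - 1)/((Q(-3)*3)))*(-2758) = ((-38/5 + sqrt(2 - 1)/((-3*3)))/((sqrt(2 - 1)/((-3*3)))))*(-2758) = ((-38/5 + sqrt(1)/(-9))/((sqrt(1)/(-9))))*(-2758) = ((-38/5 + 1*(-1/9))/((1*(-1/9))))*(-2758) = ((-38/5 - 1/9)/(-1/9))*(-2758) = -9*(-347/45)*(-2758) = (347/5)*(-2758) = -957026/5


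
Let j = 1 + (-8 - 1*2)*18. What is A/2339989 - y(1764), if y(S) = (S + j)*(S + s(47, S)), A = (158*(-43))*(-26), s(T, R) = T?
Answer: -6716786148571/2339989 ≈ -2.8704e+6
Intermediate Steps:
A = 176644 (A = -6794*(-26) = 176644)
j = -179 (j = 1 + (-8 - 2)*18 = 1 - 10*18 = 1 - 180 = -179)
y(S) = (-179 + S)*(47 + S) (y(S) = (S - 179)*(S + 47) = (-179 + S)*(47 + S))
A/2339989 - y(1764) = 176644/2339989 - (-8413 + 1764² - 132*1764) = 176644*(1/2339989) - (-8413 + 3111696 - 232848) = 176644/2339989 - 1*2870435 = 176644/2339989 - 2870435 = -6716786148571/2339989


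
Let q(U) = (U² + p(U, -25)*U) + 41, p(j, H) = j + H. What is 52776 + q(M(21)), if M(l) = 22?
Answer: 53235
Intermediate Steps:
p(j, H) = H + j
q(U) = 41 + U² + U*(-25 + U) (q(U) = (U² + (-25 + U)*U) + 41 = (U² + U*(-25 + U)) + 41 = 41 + U² + U*(-25 + U))
52776 + q(M(21)) = 52776 + (41 + 22² + 22*(-25 + 22)) = 52776 + (41 + 484 + 22*(-3)) = 52776 + (41 + 484 - 66) = 52776 + 459 = 53235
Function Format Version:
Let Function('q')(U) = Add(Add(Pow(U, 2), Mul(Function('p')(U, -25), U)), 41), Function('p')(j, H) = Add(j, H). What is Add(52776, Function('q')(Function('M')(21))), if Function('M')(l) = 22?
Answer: 53235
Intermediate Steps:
Function('p')(j, H) = Add(H, j)
Function('q')(U) = Add(41, Pow(U, 2), Mul(U, Add(-25, U))) (Function('q')(U) = Add(Add(Pow(U, 2), Mul(Add(-25, U), U)), 41) = Add(Add(Pow(U, 2), Mul(U, Add(-25, U))), 41) = Add(41, Pow(U, 2), Mul(U, Add(-25, U))))
Add(52776, Function('q')(Function('M')(21))) = Add(52776, Add(41, Pow(22, 2), Mul(22, Add(-25, 22)))) = Add(52776, Add(41, 484, Mul(22, -3))) = Add(52776, Add(41, 484, -66)) = Add(52776, 459) = 53235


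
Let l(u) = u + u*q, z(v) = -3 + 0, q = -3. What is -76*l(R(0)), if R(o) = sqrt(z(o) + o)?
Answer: 152*I*sqrt(3) ≈ 263.27*I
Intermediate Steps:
z(v) = -3
R(o) = sqrt(-3 + o)
l(u) = -2*u (l(u) = u + u*(-3) = u - 3*u = -2*u)
-76*l(R(0)) = -(-152)*sqrt(-3 + 0) = -(-152)*sqrt(-3) = -(-152)*I*sqrt(3) = 152*I*sqrt(3)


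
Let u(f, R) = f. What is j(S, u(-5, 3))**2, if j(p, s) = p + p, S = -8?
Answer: 256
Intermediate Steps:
j(p, s) = 2*p
j(S, u(-5, 3))**2 = (2*(-8))**2 = (-16)**2 = 256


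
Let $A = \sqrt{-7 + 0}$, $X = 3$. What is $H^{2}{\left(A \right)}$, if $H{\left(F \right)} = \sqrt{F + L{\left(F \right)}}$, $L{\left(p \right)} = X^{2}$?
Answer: $9 + i \sqrt{7} \approx 9.0 + 2.6458 i$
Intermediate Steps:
$A = i \sqrt{7}$ ($A = \sqrt{-7} = i \sqrt{7} \approx 2.6458 i$)
$L{\left(p \right)} = 9$ ($L{\left(p \right)} = 3^{2} = 9$)
$H{\left(F \right)} = \sqrt{9 + F}$ ($H{\left(F \right)} = \sqrt{F + 9} = \sqrt{9 + F}$)
$H^{2}{\left(A \right)} = \left(\sqrt{9 + i \sqrt{7}}\right)^{2} = 9 + i \sqrt{7}$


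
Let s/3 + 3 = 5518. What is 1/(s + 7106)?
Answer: 1/23651 ≈ 4.2282e-5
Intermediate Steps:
s = 16545 (s = -9 + 3*5518 = -9 + 16554 = 16545)
1/(s + 7106) = 1/(16545 + 7106) = 1/23651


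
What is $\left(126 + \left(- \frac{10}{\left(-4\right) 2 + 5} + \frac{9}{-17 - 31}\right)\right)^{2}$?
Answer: $\frac{38427601}{2304} \approx 16679.0$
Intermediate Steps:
$\left(126 + \left(- \frac{10}{\left(-4\right) 2 + 5} + \frac{9}{-17 - 31}\right)\right)^{2} = \left(126 - \left(- \frac{9}{-17 - 31} + \frac{10}{-8 + 5}\right)\right)^{2} = \left(126 + \left(- \frac{10}{-3} + \frac{9}{-48}\right)\right)^{2} = \left(126 + \left(\left(-10\right) \left(- \frac{1}{3}\right) + 9 \left(- \frac{1}{48}\right)\right)\right)^{2} = \left(126 + \left(\frac{10}{3} - \frac{3}{16}\right)\right)^{2} = \left(126 + \frac{151}{48}\right)^{2} = \left(\frac{6199}{48}\right)^{2} = \frac{38427601}{2304}$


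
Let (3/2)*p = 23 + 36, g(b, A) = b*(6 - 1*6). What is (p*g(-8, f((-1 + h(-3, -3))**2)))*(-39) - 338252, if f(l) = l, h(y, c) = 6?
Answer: -338252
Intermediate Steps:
g(b, A) = 0 (g(b, A) = b*(6 - 6) = b*0 = 0)
p = 118/3 (p = 2*(23 + 36)/3 = (2/3)*59 = 118/3 ≈ 39.333)
(p*g(-8, f((-1 + h(-3, -3))**2)))*(-39) - 338252 = ((118/3)*0)*(-39) - 338252 = 0*(-39) - 338252 = 0 - 338252 = -338252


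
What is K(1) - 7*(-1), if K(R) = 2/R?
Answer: 9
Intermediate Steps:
K(1) - 7*(-1) = 2/1 - 7*(-1) = 2*1 + 7 = 2 + 7 = 9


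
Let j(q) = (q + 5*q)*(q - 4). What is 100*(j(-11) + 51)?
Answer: 104100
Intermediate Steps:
j(q) = 6*q*(-4 + q) (j(q) = (6*q)*(-4 + q) = 6*q*(-4 + q))
100*(j(-11) + 51) = 100*(6*(-11)*(-4 - 11) + 51) = 100*(6*(-11)*(-15) + 51) = 100*(990 + 51) = 100*1041 = 104100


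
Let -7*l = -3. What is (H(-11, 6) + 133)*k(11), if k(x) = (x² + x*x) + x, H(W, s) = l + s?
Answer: 246928/7 ≈ 35275.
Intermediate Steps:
l = 3/7 (l = -⅐*(-3) = 3/7 ≈ 0.42857)
H(W, s) = 3/7 + s
k(x) = x + 2*x² (k(x) = (x² + x²) + x = 2*x² + x = x + 2*x²)
(H(-11, 6) + 133)*k(11) = ((3/7 + 6) + 133)*(11*(1 + 2*11)) = (45/7 + 133)*(11*(1 + 22)) = 976*(11*23)/7 = (976/7)*253 = 246928/7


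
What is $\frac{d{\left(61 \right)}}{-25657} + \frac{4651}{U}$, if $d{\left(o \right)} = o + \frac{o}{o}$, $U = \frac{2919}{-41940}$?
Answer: $- \frac{1668243344186}{24964261} \approx -66825.0$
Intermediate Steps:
$U = - \frac{973}{13980}$ ($U = 2919 \left(- \frac{1}{41940}\right) = - \frac{973}{13980} \approx -0.069599$)
$d{\left(o \right)} = 1 + o$ ($d{\left(o \right)} = o + 1 = 1 + o$)
$\frac{d{\left(61 \right)}}{-25657} + \frac{4651}{U} = \frac{1 + 61}{-25657} + \frac{4651}{- \frac{973}{13980}} = 62 \left(- \frac{1}{25657}\right) + 4651 \left(- \frac{13980}{973}\right) = - \frac{62}{25657} - \frac{65020980}{973} = - \frac{1668243344186}{24964261}$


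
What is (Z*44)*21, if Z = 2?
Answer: 1848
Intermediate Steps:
(Z*44)*21 = (2*44)*21 = 88*21 = 1848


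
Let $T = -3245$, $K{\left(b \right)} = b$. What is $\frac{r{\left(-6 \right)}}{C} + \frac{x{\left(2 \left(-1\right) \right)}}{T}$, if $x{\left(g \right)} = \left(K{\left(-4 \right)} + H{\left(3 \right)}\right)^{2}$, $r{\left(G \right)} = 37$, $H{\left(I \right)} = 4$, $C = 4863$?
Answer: $\frac{37}{4863} \approx 0.0076085$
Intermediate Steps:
$x{\left(g \right)} = 0$ ($x{\left(g \right)} = \left(-4 + 4\right)^{2} = 0^{2} = 0$)
$\frac{r{\left(-6 \right)}}{C} + \frac{x{\left(2 \left(-1\right) \right)}}{T} = \frac{37}{4863} + \frac{0}{-3245} = 37 \cdot \frac{1}{4863} + 0 \left(- \frac{1}{3245}\right) = \frac{37}{4863} + 0 = \frac{37}{4863}$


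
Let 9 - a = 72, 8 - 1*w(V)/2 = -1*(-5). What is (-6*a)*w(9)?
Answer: 2268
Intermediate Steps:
w(V) = 6 (w(V) = 16 - (-2)*(-5) = 16 - 2*5 = 16 - 10 = 6)
a = -63 (a = 9 - 1*72 = 9 - 72 = -63)
(-6*a)*w(9) = -6*(-63)*6 = 378*6 = 2268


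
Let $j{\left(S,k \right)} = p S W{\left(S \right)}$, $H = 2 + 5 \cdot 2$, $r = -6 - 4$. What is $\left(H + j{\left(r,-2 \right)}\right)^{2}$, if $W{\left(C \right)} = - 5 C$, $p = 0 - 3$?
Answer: $2286144$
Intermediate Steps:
$p = -3$
$r = -10$ ($r = -6 - 4 = -10$)
$H = 12$ ($H = 2 + 10 = 12$)
$j{\left(S,k \right)} = 15 S^{2}$ ($j{\left(S,k \right)} = - 3 S \left(- 5 S\right) = 15 S^{2}$)
$\left(H + j{\left(r,-2 \right)}\right)^{2} = \left(12 + 15 \left(-10\right)^{2}\right)^{2} = \left(12 + 15 \cdot 100\right)^{2} = \left(12 + 1500\right)^{2} = 1512^{2} = 2286144$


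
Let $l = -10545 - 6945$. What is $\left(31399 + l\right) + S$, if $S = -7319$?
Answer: $6590$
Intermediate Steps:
$l = -17490$ ($l = -10545 - 6945 = -17490$)
$\left(31399 + l\right) + S = \left(31399 - 17490\right) - 7319 = 13909 - 7319 = 6590$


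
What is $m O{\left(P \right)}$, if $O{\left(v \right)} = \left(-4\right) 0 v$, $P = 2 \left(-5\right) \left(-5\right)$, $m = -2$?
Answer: $0$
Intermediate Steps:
$P = 50$ ($P = \left(-10\right) \left(-5\right) = 50$)
$O{\left(v \right)} = 0$ ($O{\left(v \right)} = 0 v = 0$)
$m O{\left(P \right)} = \left(-2\right) 0 = 0$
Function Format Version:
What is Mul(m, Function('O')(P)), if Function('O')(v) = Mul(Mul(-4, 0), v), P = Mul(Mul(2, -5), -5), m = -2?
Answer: 0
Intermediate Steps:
P = 50 (P = Mul(-10, -5) = 50)
Function('O')(v) = 0 (Function('O')(v) = Mul(0, v) = 0)
Mul(m, Function('O')(P)) = Mul(-2, 0) = 0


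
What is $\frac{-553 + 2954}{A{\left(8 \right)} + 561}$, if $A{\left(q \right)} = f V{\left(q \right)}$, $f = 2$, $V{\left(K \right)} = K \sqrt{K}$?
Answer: $\frac{1346961}{312673} - \frac{76832 \sqrt{2}}{312673} \approx 3.9604$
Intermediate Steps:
$V{\left(K \right)} = K^{\frac{3}{2}}$
$A{\left(q \right)} = 2 q^{\frac{3}{2}}$
$\frac{-553 + 2954}{A{\left(8 \right)} + 561} = \frac{-553 + 2954}{2 \cdot 8^{\frac{3}{2}} + 561} = \frac{2401}{2 \cdot 16 \sqrt{2} + 561} = \frac{2401}{32 \sqrt{2} + 561} = \frac{2401}{561 + 32 \sqrt{2}}$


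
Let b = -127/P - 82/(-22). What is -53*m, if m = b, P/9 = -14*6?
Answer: -1716829/8316 ≈ -206.45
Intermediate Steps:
P = -756 (P = 9*(-14*6) = 9*(-84) = -756)
b = 32393/8316 (b = -127/(-756) - 82/(-22) = -127*(-1/756) - 82*(-1/22) = 127/756 + 41/11 = 32393/8316 ≈ 3.8953)
m = 32393/8316 ≈ 3.8953
-53*m = -53*32393/8316 = -1716829/8316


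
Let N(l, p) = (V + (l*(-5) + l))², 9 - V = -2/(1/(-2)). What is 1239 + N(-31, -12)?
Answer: 17880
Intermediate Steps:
V = 5 (V = 9 - (-2)/(1/(-2)) = 9 - (-2)/(-½) = 9 - (-2)*(-2) = 9 - 1*4 = 9 - 4 = 5)
N(l, p) = (5 - 4*l)² (N(l, p) = (5 + (l*(-5) + l))² = (5 + (-5*l + l))² = (5 - 4*l)²)
1239 + N(-31, -12) = 1239 + (-5 + 4*(-31))² = 1239 + (-5 - 124)² = 1239 + (-129)² = 1239 + 16641 = 17880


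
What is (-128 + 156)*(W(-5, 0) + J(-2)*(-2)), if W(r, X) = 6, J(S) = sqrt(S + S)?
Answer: 168 - 112*I ≈ 168.0 - 112.0*I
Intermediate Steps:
J(S) = sqrt(2)*sqrt(S) (J(S) = sqrt(2*S) = sqrt(2)*sqrt(S))
(-128 + 156)*(W(-5, 0) + J(-2)*(-2)) = (-128 + 156)*(6 + (sqrt(2)*sqrt(-2))*(-2)) = 28*(6 + (sqrt(2)*(I*sqrt(2)))*(-2)) = 28*(6 + (2*I)*(-2)) = 28*(6 - 4*I) = 168 - 112*I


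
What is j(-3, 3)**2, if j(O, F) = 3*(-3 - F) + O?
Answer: 441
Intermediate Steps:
j(O, F) = -9 + O - 3*F (j(O, F) = (-9 - 3*F) + O = -9 + O - 3*F)
j(-3, 3)**2 = (-9 - 3 - 3*3)**2 = (-9 - 3 - 9)**2 = (-21)**2 = 441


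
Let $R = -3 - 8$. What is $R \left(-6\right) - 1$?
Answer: $65$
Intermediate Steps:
$R = -11$ ($R = -3 - 8 = -11$)
$R \left(-6\right) - 1 = \left(-11\right) \left(-6\right) - 1 = 66 - 1 = 65$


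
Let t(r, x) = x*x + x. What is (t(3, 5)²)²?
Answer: 810000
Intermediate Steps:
t(r, x) = x + x² (t(r, x) = x² + x = x + x²)
(t(3, 5)²)² = ((5*(1 + 5))²)² = ((5*6)²)² = (30²)² = 900² = 810000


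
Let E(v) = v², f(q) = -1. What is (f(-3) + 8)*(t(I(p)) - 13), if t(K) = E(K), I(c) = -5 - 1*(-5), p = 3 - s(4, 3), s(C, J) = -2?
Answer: -91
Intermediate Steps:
p = 5 (p = 3 - 1*(-2) = 3 + 2 = 5)
I(c) = 0 (I(c) = -5 + 5 = 0)
t(K) = K²
(f(-3) + 8)*(t(I(p)) - 13) = (-1 + 8)*(0² - 13) = 7*(0 - 13) = 7*(-13) = -91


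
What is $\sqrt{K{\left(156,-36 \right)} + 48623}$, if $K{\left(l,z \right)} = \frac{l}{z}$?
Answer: $\frac{8 \sqrt{6837}}{3} \approx 220.5$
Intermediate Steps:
$\sqrt{K{\left(156,-36 \right)} + 48623} = \sqrt{\frac{156}{-36} + 48623} = \sqrt{156 \left(- \frac{1}{36}\right) + 48623} = \sqrt{- \frac{13}{3} + 48623} = \sqrt{\frac{145856}{3}} = \frac{8 \sqrt{6837}}{3}$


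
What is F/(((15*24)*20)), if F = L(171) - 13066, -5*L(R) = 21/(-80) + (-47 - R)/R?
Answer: -893693369/492480000 ≈ -1.8147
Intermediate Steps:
L(R) = 21/400 - (-47 - R)/(5*R) (L(R) = -(21/(-80) + (-47 - R)/R)/5 = -(21*(-1/80) + (-47 - R)/R)/5 = -(-21/80 + (-47 - R)/R)/5 = 21/400 - (-47 - R)/(5*R))
F = -893693369/68400 (F = (1/400)*(3760 + 101*171)/171 - 13066 = (1/400)*(1/171)*(3760 + 17271) - 13066 = (1/400)*(1/171)*21031 - 13066 = 21031/68400 - 13066 = -893693369/68400 ≈ -13066.)
F/(((15*24)*20)) = -893693369/(68400*((15*24)*20)) = -893693369/(68400*(360*20)) = -893693369/68400/7200 = -893693369/68400*1/7200 = -893693369/492480000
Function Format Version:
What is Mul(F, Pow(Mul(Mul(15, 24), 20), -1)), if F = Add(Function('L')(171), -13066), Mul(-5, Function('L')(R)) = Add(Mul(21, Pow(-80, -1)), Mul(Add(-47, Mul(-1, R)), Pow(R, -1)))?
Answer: Rational(-893693369, 492480000) ≈ -1.8147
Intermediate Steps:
Function('L')(R) = Add(Rational(21, 400), Mul(Rational(-1, 5), Pow(R, -1), Add(-47, Mul(-1, R)))) (Function('L')(R) = Mul(Rational(-1, 5), Add(Mul(21, Pow(-80, -1)), Mul(Add(-47, Mul(-1, R)), Pow(R, -1)))) = Mul(Rational(-1, 5), Add(Mul(21, Rational(-1, 80)), Mul(Pow(R, -1), Add(-47, Mul(-1, R))))) = Mul(Rational(-1, 5), Add(Rational(-21, 80), Mul(Pow(R, -1), Add(-47, Mul(-1, R))))) = Add(Rational(21, 400), Mul(Rational(-1, 5), Pow(R, -1), Add(-47, Mul(-1, R)))))
F = Rational(-893693369, 68400) (F = Add(Mul(Rational(1, 400), Pow(171, -1), Add(3760, Mul(101, 171))), -13066) = Add(Mul(Rational(1, 400), Rational(1, 171), Add(3760, 17271)), -13066) = Add(Mul(Rational(1, 400), Rational(1, 171), 21031), -13066) = Add(Rational(21031, 68400), -13066) = Rational(-893693369, 68400) ≈ -13066.)
Mul(F, Pow(Mul(Mul(15, 24), 20), -1)) = Mul(Rational(-893693369, 68400), Pow(Mul(Mul(15, 24), 20), -1)) = Mul(Rational(-893693369, 68400), Pow(Mul(360, 20), -1)) = Mul(Rational(-893693369, 68400), Pow(7200, -1)) = Mul(Rational(-893693369, 68400), Rational(1, 7200)) = Rational(-893693369, 492480000)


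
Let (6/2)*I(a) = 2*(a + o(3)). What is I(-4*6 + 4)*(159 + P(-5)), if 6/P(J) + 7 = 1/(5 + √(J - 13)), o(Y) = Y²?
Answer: 22*(-1107*√2 + 1792*I)/(-34*I + 21*√2) ≈ -1159.6 - 0.091598*I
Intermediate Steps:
I(a) = 6 + 2*a/3 (I(a) = (2*(a + 3²))/3 = (2*(a + 9))/3 = (2*(9 + a))/3 = (18 + 2*a)/3 = 6 + 2*a/3)
P(J) = 6/(-7 + 1/(5 + √(-13 + J))) (P(J) = 6/(-7 + 1/(5 + √(J - 13))) = 6/(-7 + 1/(5 + √(-13 + J))))
I(-4*6 + 4)*(159 + P(-5)) = (6 + 2*(-4*6 + 4)/3)*(159 + 6*(-5 - √(-13 - 5))/(34 + 7*√(-13 - 5))) = (6 + 2*(-24 + 4)/3)*(159 + 6*(-5 - √(-18))/(34 + 7*√(-18))) = (6 + (⅔)*(-20))*(159 + 6*(-5 - 3*I*√2)/(34 + 7*(3*I*√2))) = (6 - 40/3)*(159 + 6*(-5 - 3*I*√2)/(34 + 21*I*√2)) = -22*(159 + 6*(-5 - 3*I*√2)/(34 + 21*I*√2))/3 = -1166 - 44*(-5 - 3*I*√2)/(34 + 21*I*√2)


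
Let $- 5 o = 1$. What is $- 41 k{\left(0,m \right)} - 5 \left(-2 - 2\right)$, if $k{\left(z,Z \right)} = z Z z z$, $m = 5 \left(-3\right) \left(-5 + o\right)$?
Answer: $20$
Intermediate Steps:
$o = - \frac{1}{5}$ ($o = \left(- \frac{1}{5}\right) 1 = - \frac{1}{5} \approx -0.2$)
$m = 78$ ($m = 5 \left(-3\right) \left(-5 - \frac{1}{5}\right) = \left(-15\right) \left(- \frac{26}{5}\right) = 78$)
$k{\left(z,Z \right)} = Z z^{3}$ ($k{\left(z,Z \right)} = Z z z z = Z z^{2} z = Z z^{3}$)
$- 41 k{\left(0,m \right)} - 5 \left(-2 - 2\right) = - 41 \cdot 78 \cdot 0^{3} - 5 \left(-2 - 2\right) = - 41 \cdot 78 \cdot 0 - -20 = \left(-41\right) 0 + 20 = 0 + 20 = 20$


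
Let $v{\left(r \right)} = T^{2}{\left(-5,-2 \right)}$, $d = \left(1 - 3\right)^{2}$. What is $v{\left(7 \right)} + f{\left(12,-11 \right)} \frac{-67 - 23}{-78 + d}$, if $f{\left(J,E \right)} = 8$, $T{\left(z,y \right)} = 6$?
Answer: $\frac{1692}{37} \approx 45.73$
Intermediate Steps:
$d = 4$ ($d = \left(-2\right)^{2} = 4$)
$v{\left(r \right)} = 36$ ($v{\left(r \right)} = 6^{2} = 36$)
$v{\left(7 \right)} + f{\left(12,-11 \right)} \frac{-67 - 23}{-78 + d} = 36 + 8 \frac{-67 - 23}{-78 + 4} = 36 + 8 \left(- \frac{90}{-74}\right) = 36 + 8 \left(\left(-90\right) \left(- \frac{1}{74}\right)\right) = 36 + 8 \cdot \frac{45}{37} = 36 + \frac{360}{37} = \frac{1692}{37}$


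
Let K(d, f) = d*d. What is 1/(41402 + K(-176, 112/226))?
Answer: 1/72378 ≈ 1.3816e-5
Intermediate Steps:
K(d, f) = d²
1/(41402 + K(-176, 112/226)) = 1/(41402 + (-176)²) = 1/(41402 + 30976) = 1/72378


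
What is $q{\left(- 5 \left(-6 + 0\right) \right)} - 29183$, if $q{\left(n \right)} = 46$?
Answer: $-29137$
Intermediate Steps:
$q{\left(- 5 \left(-6 + 0\right) \right)} - 29183 = 46 - 29183 = -29137$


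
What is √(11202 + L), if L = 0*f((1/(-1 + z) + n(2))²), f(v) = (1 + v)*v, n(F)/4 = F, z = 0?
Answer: √11202 ≈ 105.84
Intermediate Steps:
n(F) = 4*F
f(v) = v*(1 + v)
L = 0 (L = 0*((1/(-1 + 0) + 4*2)²*(1 + (1/(-1 + 0) + 4*2)²)) = 0*((1/(-1) + 8)²*(1 + (1/(-1) + 8)²)) = 0*((-1 + 8)²*(1 + (-1 + 8)²)) = 0*(7²*(1 + 7²)) = 0*(49*(1 + 49)) = 0*(49*50) = 0*2450 = 0)
√(11202 + L) = √(11202 + 0) = √11202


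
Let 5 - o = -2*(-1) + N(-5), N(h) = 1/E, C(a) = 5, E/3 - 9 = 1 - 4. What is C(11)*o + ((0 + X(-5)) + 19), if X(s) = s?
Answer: 517/18 ≈ 28.722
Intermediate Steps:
E = 18 (E = 27 + 3*(1 - 4) = 27 + 3*(-3) = 27 - 9 = 18)
N(h) = 1/18
o = 53/18 (o = 5 - (-2*(-1) + 1/18) = 5 - (2 + 1/18) = 5 - 1*37/18 = 5 - 37/18 = 53/18 ≈ 2.9444)
C(11)*o + ((0 + X(-5)) + 19) = 5*(53/18) + ((0 - 5) + 19) = 265/18 + (-5 + 19) = 265/18 + 14 = 517/18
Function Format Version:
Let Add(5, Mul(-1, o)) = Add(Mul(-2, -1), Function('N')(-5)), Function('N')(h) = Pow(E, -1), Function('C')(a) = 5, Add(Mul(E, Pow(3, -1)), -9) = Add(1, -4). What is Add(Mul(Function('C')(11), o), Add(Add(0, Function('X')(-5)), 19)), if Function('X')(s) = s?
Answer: Rational(517, 18) ≈ 28.722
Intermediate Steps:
E = 18 (E = Add(27, Mul(3, Add(1, -4))) = Add(27, Mul(3, -3)) = Add(27, -9) = 18)
Function('N')(h) = Rational(1, 18) (Function('N')(h) = Pow(18, -1) = Rational(1, 18))
o = Rational(53, 18) (o = Add(5, Mul(-1, Add(Mul(-2, -1), Rational(1, 18)))) = Add(5, Mul(-1, Add(2, Rational(1, 18)))) = Add(5, Mul(-1, Rational(37, 18))) = Add(5, Rational(-37, 18)) = Rational(53, 18) ≈ 2.9444)
Add(Mul(Function('C')(11), o), Add(Add(0, Function('X')(-5)), 19)) = Add(Mul(5, Rational(53, 18)), Add(Add(0, -5), 19)) = Add(Rational(265, 18), Add(-5, 19)) = Add(Rational(265, 18), 14) = Rational(517, 18)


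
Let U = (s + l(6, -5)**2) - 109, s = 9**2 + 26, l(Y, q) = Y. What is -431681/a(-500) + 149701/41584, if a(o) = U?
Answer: -527821555/41584 ≈ -12693.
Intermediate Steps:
s = 107 (s = 81 + 26 = 107)
U = 34 (U = (107 + 6**2) - 109 = (107 + 36) - 109 = 143 - 109 = 34)
a(o) = 34
-431681/a(-500) + 149701/41584 = -431681/34 + 149701/41584 = -431681*1/34 + 149701*(1/41584) = -25393/2 + 149701/41584 = -527821555/41584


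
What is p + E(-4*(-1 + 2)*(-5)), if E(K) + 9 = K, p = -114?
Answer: -103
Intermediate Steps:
E(K) = -9 + K
p + E(-4*(-1 + 2)*(-5)) = -114 + (-9 - 4*(-1 + 2)*(-5)) = -114 + (-9 - 4*(-5)) = -114 + (-9 + 20) = -114 + 11 = -103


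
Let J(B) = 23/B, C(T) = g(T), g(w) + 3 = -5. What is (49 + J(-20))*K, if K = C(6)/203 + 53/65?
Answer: 337887/9100 ≈ 37.130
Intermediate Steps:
g(w) = -8 (g(w) = -3 - 5 = -8)
C(T) = -8
K = 10239/13195 (K = -8/203 + 53/65 = 10239/13195 ≈ 0.77598)
(49 + J(-20))*K = (49 + 23/(-20))*(10239/13195) = (49 + 23*(-1/20))*(10239/13195) = (49 - 23/20)*(10239/13195) = (957/20)*(10239/13195) = 337887/9100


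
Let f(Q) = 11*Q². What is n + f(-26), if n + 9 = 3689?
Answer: 11116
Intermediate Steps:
n = 3680 (n = -9 + 3689 = 3680)
n + f(-26) = 3680 + 11*(-26)² = 3680 + 11*676 = 3680 + 7436 = 11116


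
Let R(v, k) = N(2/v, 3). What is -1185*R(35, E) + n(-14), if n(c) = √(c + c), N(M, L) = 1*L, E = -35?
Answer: -3555 + 2*I*√7 ≈ -3555.0 + 5.2915*I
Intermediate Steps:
N(M, L) = L
R(v, k) = 3
n(c) = √2*√c (n(c) = √(2*c) = √2*√c)
-1185*R(35, E) + n(-14) = -1185*3 + √2*√(-14) = -3555 + √2*(I*√14) = -3555 + 2*I*√7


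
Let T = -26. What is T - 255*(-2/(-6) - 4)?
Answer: 909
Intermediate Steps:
T - 255*(-2/(-6) - 4) = -26 - 255*(-2/(-6) - 4) = -26 - 255*(-2*(-⅙) - 4) = -26 - 255*(⅓ - 4) = -26 - 255*(-11)/3 = -26 - 51*(-55/3) = -26 + 935 = 909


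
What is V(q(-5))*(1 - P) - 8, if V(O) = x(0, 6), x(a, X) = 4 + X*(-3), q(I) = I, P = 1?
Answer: -8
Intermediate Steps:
x(a, X) = 4 - 3*X
V(O) = -14 (V(O) = 4 - 3*6 = 4 - 18 = -14)
V(q(-5))*(1 - P) - 8 = -14*(1 - 1*1) - 8 = -14*(1 - 1) - 8 = -14*0 - 8 = 0 - 8 = -8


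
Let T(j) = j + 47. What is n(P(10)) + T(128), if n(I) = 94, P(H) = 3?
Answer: 269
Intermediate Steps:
T(j) = 47 + j
n(P(10)) + T(128) = 94 + (47 + 128) = 94 + 175 = 269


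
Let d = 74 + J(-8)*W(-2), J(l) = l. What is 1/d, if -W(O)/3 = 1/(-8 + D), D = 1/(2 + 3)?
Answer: 13/922 ≈ 0.014100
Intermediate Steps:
D = ⅕ (D = 1/5 = ⅕ ≈ 0.20000)
W(O) = 5/13 (W(O) = -3/(-8 + ⅕) = -3/(-39/5) = -3*(-5/39) = 5/13)
d = 922/13 (d = 74 - 8*5/13 = 74 - 40/13 = 922/13 ≈ 70.923)
1/d = 1/(922/13) = 13/922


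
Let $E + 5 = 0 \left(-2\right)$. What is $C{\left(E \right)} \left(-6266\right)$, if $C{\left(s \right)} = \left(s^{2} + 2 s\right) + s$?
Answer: $-62660$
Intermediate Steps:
$E = -5$ ($E = -5 + 0 \left(-2\right) = -5 + 0 = -5$)
$C{\left(s \right)} = s^{2} + 3 s$
$C{\left(E \right)} \left(-6266\right) = - 5 \left(3 - 5\right) \left(-6266\right) = \left(-5\right) \left(-2\right) \left(-6266\right) = 10 \left(-6266\right) = -62660$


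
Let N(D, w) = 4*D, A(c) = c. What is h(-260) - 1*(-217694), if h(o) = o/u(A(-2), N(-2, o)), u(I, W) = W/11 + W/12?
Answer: 5011252/23 ≈ 2.1788e+5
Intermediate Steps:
u(I, W) = 23*W/132 (u(I, W) = W*(1/11) + W*(1/12) = W/11 + W/12 = 23*W/132)
h(o) = -33*o/46 (h(o) = o/((23*(4*(-2))/132)) = o/(((23/132)*(-8))) = o/(-46/33) = o*(-33/46) = -33*o/46)
h(-260) - 1*(-217694) = -33/46*(-260) - 1*(-217694) = 4290/23 + 217694 = 5011252/23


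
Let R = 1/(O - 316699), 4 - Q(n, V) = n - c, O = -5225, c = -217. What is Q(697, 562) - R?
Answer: -292950839/321924 ≈ -910.00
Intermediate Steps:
Q(n, V) = -213 - n (Q(n, V) = 4 - (n - 1*(-217)) = 4 - (n + 217) = 4 - (217 + n) = 4 + (-217 - n) = -213 - n)
R = -1/321924 (R = 1/(-5225 - 316699) = 1/(-321924) = -1/321924 ≈ -3.1063e-6)
Q(697, 562) - R = (-213 - 1*697) - 1*(-1/321924) = (-213 - 697) + 1/321924 = -910 + 1/321924 = -292950839/321924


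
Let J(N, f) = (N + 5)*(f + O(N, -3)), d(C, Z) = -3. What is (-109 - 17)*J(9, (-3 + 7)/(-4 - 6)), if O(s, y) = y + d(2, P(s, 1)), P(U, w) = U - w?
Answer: 56448/5 ≈ 11290.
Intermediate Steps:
O(s, y) = -3 + y (O(s, y) = y - 3 = -3 + y)
J(N, f) = (-6 + f)*(5 + N) (J(N, f) = (N + 5)*(f + (-3 - 3)) = (5 + N)*(f - 6) = (5 + N)*(-6 + f) = (-6 + f)*(5 + N))
(-109 - 17)*J(9, (-3 + 7)/(-4 - 6)) = (-109 - 17)*(-30 - 6*9 + 5*((-3 + 7)/(-4 - 6)) + 9*((-3 + 7)/(-4 - 6))) = -126*(-30 - 54 + 5*(4/(-10)) + 9*(4/(-10))) = -126*(-30 - 54 + 5*(4*(-⅒)) + 9*(4*(-⅒))) = -126*(-30 - 54 + 5*(-⅖) + 9*(-⅖)) = -126*(-30 - 54 - 2 - 18/5) = -126*(-448/5) = 56448/5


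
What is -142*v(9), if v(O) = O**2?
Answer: -11502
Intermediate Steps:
-142*v(9) = -142*9**2 = -142*81 = -11502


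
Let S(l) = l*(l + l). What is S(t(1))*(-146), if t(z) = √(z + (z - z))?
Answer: -292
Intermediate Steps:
t(z) = √z (t(z) = √(z + 0) = √z)
S(l) = 2*l² (S(l) = l*(2*l) = 2*l²)
S(t(1))*(-146) = (2*(√1)²)*(-146) = (2*1²)*(-146) = (2*1)*(-146) = 2*(-146) = -292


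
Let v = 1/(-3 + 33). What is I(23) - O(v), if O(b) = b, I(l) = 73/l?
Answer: 2167/690 ≈ 3.1406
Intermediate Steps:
v = 1/30 ≈ 0.033333
I(23) - O(v) = 73/23 - 1*1/30 = 73*(1/23) - 1/30 = 73/23 - 1/30 = 2167/690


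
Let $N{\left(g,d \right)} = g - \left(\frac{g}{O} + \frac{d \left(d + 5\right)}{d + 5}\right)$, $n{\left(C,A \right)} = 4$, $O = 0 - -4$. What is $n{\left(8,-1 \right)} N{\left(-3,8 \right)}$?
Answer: $-41$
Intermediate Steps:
$O = 4$ ($O = 0 + 4 = 4$)
$N{\left(g,d \right)} = - d + \frac{3 g}{4}$ ($N{\left(g,d \right)} = g - \left(\frac{g}{4} + \frac{d \left(d + 5\right)}{d + 5}\right) = g - \left(g \frac{1}{4} + \frac{d \left(5 + d\right)}{5 + d}\right) = g - \left(\frac{g}{4} + d\right) = g - \left(d + \frac{g}{4}\right) = - d + \frac{3 g}{4}$)
$n{\left(8,-1 \right)} N{\left(-3,8 \right)} = 4 \left(\left(-1\right) 8 + \frac{3}{4} \left(-3\right)\right) = 4 \left(-8 - \frac{9}{4}\right) = 4 \left(- \frac{41}{4}\right) = -41$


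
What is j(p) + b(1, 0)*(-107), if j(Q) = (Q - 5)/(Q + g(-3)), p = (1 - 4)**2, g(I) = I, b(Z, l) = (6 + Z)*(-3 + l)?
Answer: 6743/3 ≈ 2247.7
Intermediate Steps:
b(Z, l) = (-3 + l)*(6 + Z)
p = 9 (p = (-3)**2 = 9)
j(Q) = (-5 + Q)/(-3 + Q) (j(Q) = (Q - 5)/(Q - 3) = (-5 + Q)/(-3 + Q))
j(p) + b(1, 0)*(-107) = (-5 + 9)/(-3 + 9) + (-18 - 3*1 + 6*0 + 1*0)*(-107) = 4/6 + (-18 - 3 + 0 + 0)*(-107) = (1/6)*4 - 21*(-107) = 2/3 + 2247 = 6743/3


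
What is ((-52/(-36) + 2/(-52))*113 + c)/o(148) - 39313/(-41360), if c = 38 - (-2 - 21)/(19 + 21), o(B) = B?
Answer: 818116661/358094880 ≈ 2.2846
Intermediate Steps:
c = 1543/40 (c = 38 - (-23)/40 = 38 - 1*(-23/40) = 38 + 23/40 = 1543/40 ≈ 38.575)
((-52/(-36) + 2/(-52))*113 + c)/o(148) - 39313/(-41360) = ((-52/(-36) + 2/(-52))*113 + 1543/40)/148 - 39313/(-41360) = ((-52*(-1/36) + 2*(-1/52))*113 + 1543/40)*(1/148) - 39313*(-1/41360) = ((13/9 - 1/26)*113 + 1543/40)*(1/148) + 39313/41360 = ((329/234)*113 + 1543/40)*(1/148) + 39313/41360 = (37177/234 + 1543/40)*(1/148) + 39313/41360 = (924071/4680)*(1/148) + 39313/41360 = 924071/692640 + 39313/41360 = 818116661/358094880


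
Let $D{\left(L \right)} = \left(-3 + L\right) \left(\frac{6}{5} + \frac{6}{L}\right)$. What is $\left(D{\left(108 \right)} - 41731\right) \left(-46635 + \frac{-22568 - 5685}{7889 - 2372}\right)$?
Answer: $\frac{32112087506530}{16551} \approx 1.9402 \cdot 10^{9}$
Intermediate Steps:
$D{\left(L \right)} = \left(-3 + L\right) \left(\frac{6}{5} + \frac{6}{L}\right)$ ($D{\left(L \right)} = \left(-3 + L\right) \left(6 \cdot \frac{1}{5} + \frac{6}{L}\right) = \left(-3 + L\right) \left(\frac{6}{5} + \frac{6}{L}\right)$)
$\left(D{\left(108 \right)} - 41731\right) \left(-46635 + \frac{-22568 - 5685}{7889 - 2372}\right) = \left(\frac{6 \left(-15 + 108 \left(2 + 108\right)\right)}{5 \cdot 108} - 41731\right) \left(-46635 + \frac{-22568 - 5685}{7889 - 2372}\right) = \left(\frac{6}{5} \cdot \frac{1}{108} \left(-15 + 108 \cdot 110\right) - 41731\right) \left(-46635 - \frac{28253}{5517}\right) = \left(\frac{6}{5} \cdot \frac{1}{108} \left(-15 + 11880\right) - 41731\right) \left(-46635 - \frac{28253}{5517}\right) = \left(\frac{6}{5} \cdot \frac{1}{108} \cdot 11865 - 41731\right) \left(-46635 - \frac{28253}{5517}\right) = \left(\frac{791}{6} - 41731\right) \left(- \frac{257313548}{5517}\right) = \left(- \frac{249595}{6}\right) \left(- \frac{257313548}{5517}\right) = \frac{32112087506530}{16551}$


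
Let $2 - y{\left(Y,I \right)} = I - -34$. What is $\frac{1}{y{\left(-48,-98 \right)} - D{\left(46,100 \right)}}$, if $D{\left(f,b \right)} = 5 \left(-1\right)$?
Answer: $\frac{1}{71} \approx 0.014085$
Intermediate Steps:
$D{\left(f,b \right)} = -5$
$y{\left(Y,I \right)} = -32 - I$ ($y{\left(Y,I \right)} = 2 - \left(I - -34\right) = 2 - \left(I + 34\right) = 2 - \left(34 + I\right) = -32 - I$)
$\frac{1}{y{\left(-48,-98 \right)} - D{\left(46,100 \right)}} = \frac{1}{\left(-32 - -98\right) - -5} = \frac{1}{\left(-32 + 98\right) + 5} = \frac{1}{66 + 5} = \frac{1}{71}$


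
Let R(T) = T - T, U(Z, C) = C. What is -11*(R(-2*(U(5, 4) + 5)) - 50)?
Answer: 550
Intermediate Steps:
R(T) = 0
-11*(R(-2*(U(5, 4) + 5)) - 50) = -11*(0 - 50) = -11*(-50) = 550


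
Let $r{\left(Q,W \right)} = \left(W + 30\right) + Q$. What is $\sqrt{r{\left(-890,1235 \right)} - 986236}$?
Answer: $i \sqrt{985861} \approx 992.91 i$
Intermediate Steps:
$r{\left(Q,W \right)} = 30 + Q + W$ ($r{\left(Q,W \right)} = \left(30 + W\right) + Q = 30 + Q + W$)
$\sqrt{r{\left(-890,1235 \right)} - 986236} = \sqrt{\left(30 - 890 + 1235\right) - 986236} = \sqrt{375 - 986236} = \sqrt{-985861} = i \sqrt{985861}$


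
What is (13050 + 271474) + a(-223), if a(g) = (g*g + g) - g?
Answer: 334253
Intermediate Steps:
a(g) = g**2 (a(g) = (g**2 + g) - g = (g + g**2) - g = g**2)
(13050 + 271474) + a(-223) = (13050 + 271474) + (-223)**2 = 284524 + 49729 = 334253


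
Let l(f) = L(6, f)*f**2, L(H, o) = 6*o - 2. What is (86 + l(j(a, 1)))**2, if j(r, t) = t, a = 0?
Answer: 8100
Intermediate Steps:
L(H, o) = -2 + 6*o
l(f) = f**2*(-2 + 6*f) (l(f) = (-2 + 6*f)*f**2 = f**2*(-2 + 6*f))
(86 + l(j(a, 1)))**2 = (86 + 1**2*(-2 + 6*1))**2 = (86 + 1*(-2 + 6))**2 = (86 + 1*4)**2 = (86 + 4)**2 = 90**2 = 8100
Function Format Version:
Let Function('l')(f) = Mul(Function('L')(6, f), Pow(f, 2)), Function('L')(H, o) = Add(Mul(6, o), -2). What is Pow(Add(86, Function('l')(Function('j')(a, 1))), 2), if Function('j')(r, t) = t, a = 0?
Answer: 8100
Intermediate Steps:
Function('L')(H, o) = Add(-2, Mul(6, o))
Function('l')(f) = Mul(Pow(f, 2), Add(-2, Mul(6, f))) (Function('l')(f) = Mul(Add(-2, Mul(6, f)), Pow(f, 2)) = Mul(Pow(f, 2), Add(-2, Mul(6, f))))
Pow(Add(86, Function('l')(Function('j')(a, 1))), 2) = Pow(Add(86, Mul(Pow(1, 2), Add(-2, Mul(6, 1)))), 2) = Pow(Add(86, Mul(1, Add(-2, 6))), 2) = Pow(Add(86, Mul(1, 4)), 2) = Pow(Add(86, 4), 2) = Pow(90, 2) = 8100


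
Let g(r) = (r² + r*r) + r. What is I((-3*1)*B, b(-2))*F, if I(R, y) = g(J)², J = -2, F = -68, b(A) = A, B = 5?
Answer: -2448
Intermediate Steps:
g(r) = r + 2*r² (g(r) = (r² + r²) + r = 2*r² + r = r + 2*r²)
I(R, y) = 36 (I(R, y) = (-2*(1 + 2*(-2)))² = (-2*(1 - 4))² = (-2*(-3))² = 6² = 36)
I((-3*1)*B, b(-2))*F = 36*(-68) = -2448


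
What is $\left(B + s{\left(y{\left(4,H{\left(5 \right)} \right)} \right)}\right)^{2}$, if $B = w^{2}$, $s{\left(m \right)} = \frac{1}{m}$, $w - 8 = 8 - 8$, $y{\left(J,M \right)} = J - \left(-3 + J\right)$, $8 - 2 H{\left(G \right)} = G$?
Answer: $\frac{37249}{9} \approx 4138.8$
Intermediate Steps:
$H{\left(G \right)} = 4 - \frac{G}{2}$
$y{\left(J,M \right)} = 3$
$w = 8$ ($w = 8 + \left(8 - 8\right) = 8 + 0 = 8$)
$B = 64$ ($B = 8^{2} = 64$)
$\left(B + s{\left(y{\left(4,H{\left(5 \right)} \right)} \right)}\right)^{2} = \left(64 + \frac{1}{3}\right)^{2} = \left(\frac{193}{3}\right)^{2} = \frac{37249}{9}$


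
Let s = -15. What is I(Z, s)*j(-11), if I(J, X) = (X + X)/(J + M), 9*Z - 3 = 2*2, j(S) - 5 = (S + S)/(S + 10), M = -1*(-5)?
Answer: -3645/26 ≈ -140.19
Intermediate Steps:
M = 5
j(S) = 5 + 2*S/(10 + S) (j(S) = 5 + (S + S)/(S + 10) = 5 + (2*S)/(10 + S) = 5 + 2*S/(10 + S))
Z = 7/9 (Z = 1/3 + (2*2)/9 = 1/3 + (1/9)*4 = 1/3 + 4/9 = 7/9 ≈ 0.77778)
I(J, X) = 2*X/(5 + J) (I(J, X) = (X + X)/(J + 5) = (2*X)/(5 + J) = 2*X/(5 + J))
I(Z, s)*j(-11) = (2*(-15)/(5 + 7/9))*((50 + 7*(-11))/(10 - 11)) = (2*(-15)/(52/9))*((50 - 77)/(-1)) = (2*(-15)*(9/52))*(-1*(-27)) = -135/26*27 = -3645/26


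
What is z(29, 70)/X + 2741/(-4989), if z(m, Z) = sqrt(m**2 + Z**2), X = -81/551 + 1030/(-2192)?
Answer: -2741/4989 - 603896*sqrt(5741)/372541 ≈ -123.37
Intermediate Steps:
X = -372541/603896 (X = -81*1/551 + 1030*(-1/2192) = -81/551 - 515/1096 = -372541/603896 ≈ -0.61690)
z(m, Z) = sqrt(Z**2 + m**2)
z(29, 70)/X + 2741/(-4989) = sqrt(70**2 + 29**2)/(-372541/603896) + 2741/(-4989) = sqrt(4900 + 841)*(-603896/372541) + 2741*(-1/4989) = sqrt(5741)*(-603896/372541) - 2741/4989 = -603896*sqrt(5741)/372541 - 2741/4989 = -2741/4989 - 603896*sqrt(5741)/372541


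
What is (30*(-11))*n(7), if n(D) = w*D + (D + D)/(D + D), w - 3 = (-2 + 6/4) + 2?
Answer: -10725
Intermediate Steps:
w = 9/2 (w = 3 + ((-2 + 6/4) + 2) = 3 + ((-2 + 6*(¼)) + 2) = 3 + ((-2 + 3/2) + 2) = 3 + (-½ + 2) = 3 + 3/2 = 9/2 ≈ 4.5000)
n(D) = 1 + 9*D/2 (n(D) = 9*D/2 + (D + D)/(D + D) = 9*D/2 + (2*D)/((2*D)) = 9*D/2 + (2*D)*(1/(2*D)) = 9*D/2 + 1 = 1 + 9*D/2)
(30*(-11))*n(7) = (30*(-11))*(1 + (9/2)*7) = -330*(1 + 63/2) = -330*65/2 = -10725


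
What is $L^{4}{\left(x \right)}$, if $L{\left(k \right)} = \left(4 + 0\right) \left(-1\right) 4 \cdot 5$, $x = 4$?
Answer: $40960000$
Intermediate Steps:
$L{\left(k \right)} = -80$ ($L{\left(k \right)} = 4 \left(-1\right) 4 \cdot 5 = \left(-4\right) 4 \cdot 5 = \left(-16\right) 5 = -80$)
$L^{4}{\left(x \right)} = \left(-80\right)^{4} = 40960000$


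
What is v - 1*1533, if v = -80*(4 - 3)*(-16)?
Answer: -253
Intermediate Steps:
v = 1280 (v = -80*(-16) = 1280)
v - 1*1533 = 1280 - 1*1533 = 1280 - 1533 = -253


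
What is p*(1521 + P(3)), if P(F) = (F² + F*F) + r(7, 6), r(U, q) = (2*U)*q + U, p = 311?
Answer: 506930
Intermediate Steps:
r(U, q) = U + 2*U*q (r(U, q) = 2*U*q + U = U + 2*U*q)
P(F) = 91 + 2*F² (P(F) = (F² + F*F) + 7*(1 + 2*6) = (F² + F²) + 7*(1 + 12) = 2*F² + 7*13 = 2*F² + 91 = 91 + 2*F²)
p*(1521 + P(3)) = 311*(1521 + (91 + 2*3²)) = 311*(1521 + (91 + 2*9)) = 311*(1521 + (91 + 18)) = 311*(1521 + 109) = 311*1630 = 506930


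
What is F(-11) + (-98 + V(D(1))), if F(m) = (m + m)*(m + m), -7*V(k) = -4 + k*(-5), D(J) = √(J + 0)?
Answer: 2711/7 ≈ 387.29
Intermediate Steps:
D(J) = √J
V(k) = 4/7 + 5*k/7 (V(k) = -(-4 + k*(-5))/7 = -(-4 - 5*k)/7 = 4/7 + 5*k/7)
F(m) = 4*m² (F(m) = (2*m)*(2*m) = 4*m²)
F(-11) + (-98 + V(D(1))) = 4*(-11)² + (-98 + (4/7 + 5*√1/7)) = 4*121 + (-98 + (4/7 + (5/7)*1)) = 484 + (-98 + (4/7 + 5/7)) = 484 + (-98 + 9/7) = 484 - 677/7 = 2711/7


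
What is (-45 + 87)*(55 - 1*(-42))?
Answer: 4074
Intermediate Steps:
(-45 + 87)*(55 - 1*(-42)) = 42*(55 + 42) = 42*97 = 4074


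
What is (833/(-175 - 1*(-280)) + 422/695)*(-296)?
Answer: -5270872/2085 ≈ -2528.0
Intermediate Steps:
(833/(-175 - 1*(-280)) + 422/695)*(-296) = (833/(-175 + 280) + 422*(1/695))*(-296) = (833/105 + 422/695)*(-296) = (833*(1/105) + 422/695)*(-296) = (119/15 + 422/695)*(-296) = (17807/2085)*(-296) = -5270872/2085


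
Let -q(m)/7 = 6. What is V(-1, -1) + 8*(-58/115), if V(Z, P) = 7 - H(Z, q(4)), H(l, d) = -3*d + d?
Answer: -9319/115 ≈ -81.035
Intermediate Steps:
q(m) = -42 (q(m) = -7*6 = -42)
H(l, d) = -2*d
V(Z, P) = -77 (V(Z, P) = 7 - (-2)*(-42) = 7 - 1*84 = 7 - 84 = -77)
V(-1, -1) + 8*(-58/115) = -77 + 8*(-58/115) = -77 - 464/115 = -9319/115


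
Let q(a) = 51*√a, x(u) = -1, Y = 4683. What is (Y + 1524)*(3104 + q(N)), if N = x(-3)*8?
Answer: 19266528 + 633114*I*√2 ≈ 1.9267e+7 + 8.9536e+5*I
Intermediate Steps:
N = -8 (N = -1*8 = -8)
(Y + 1524)*(3104 + q(N)) = (4683 + 1524)*(3104 + 51*√(-8)) = 6207*(3104 + 51*(2*I*√2)) = 6207*(3104 + 102*I*√2) = 19266528 + 633114*I*√2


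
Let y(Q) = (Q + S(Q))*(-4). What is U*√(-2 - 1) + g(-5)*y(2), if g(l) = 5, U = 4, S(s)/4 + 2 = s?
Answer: -40 + 4*I*√3 ≈ -40.0 + 6.9282*I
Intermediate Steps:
S(s) = -8 + 4*s
y(Q) = 32 - 20*Q (y(Q) = (Q + (-8 + 4*Q))*(-4) = (-8 + 5*Q)*(-4) = 32 - 20*Q)
U*√(-2 - 1) + g(-5)*y(2) = 4*√(-2 - 1) + 5*(32 - 20*2) = 4*√(-3) + 5*(32 - 40) = 4*(I*√3) + 5*(-8) = 4*I*√3 - 40 = -40 + 4*I*√3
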